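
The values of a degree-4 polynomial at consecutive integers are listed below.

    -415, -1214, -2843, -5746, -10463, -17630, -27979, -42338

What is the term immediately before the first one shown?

Δ: -799, -1629, -2903, -4717, -7167, -10349, -14359
Δ²: -830, -1274, -1814, -2450, -3182, -4010
Δ³: -444, -540, -636, -732, -828
Δ⁴: -96, -96, -96, -96
The fourth differences are constant at -96.
Work back: -444 + 96 = -348;  -830 + 348 = -482;  -799 + 482 = -317;  -415 + 317 = -98

-98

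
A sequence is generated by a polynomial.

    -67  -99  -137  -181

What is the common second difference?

First differences: -32, -38, -44
Second differences: -6, -6

-6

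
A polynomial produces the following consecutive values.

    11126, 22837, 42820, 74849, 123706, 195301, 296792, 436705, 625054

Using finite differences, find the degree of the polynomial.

D1: 11711, 19983, 32029, 48857, 71595, 101491, 139913, 188349
D2: 8272, 12046, 16828, 22738, 29896, 38422, 48436
D3: 3774, 4782, 5910, 7158, 8526, 10014
D4: 1008, 1128, 1248, 1368, 1488
D5: 120, 120, 120, 120
The fifth differences are constant, so the polynomial has degree 5.

5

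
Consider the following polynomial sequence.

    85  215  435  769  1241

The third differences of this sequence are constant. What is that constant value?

24

Δ: 130, 220, 334, 472
Δ²: 90, 114, 138
Δ³: 24, 24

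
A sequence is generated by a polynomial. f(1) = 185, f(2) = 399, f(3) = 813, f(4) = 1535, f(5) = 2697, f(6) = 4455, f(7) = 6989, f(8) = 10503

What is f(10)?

21407

D1: 214 , 414 , 722 , 1162 , 1758 , 2534 , 3514
D2: 200 , 308 , 440 , 596 , 776 , 980
D3: 108 , 132 , 156 , 180 , 204
D4: 24 , 24 , 24 , 24
Constant fourth difference = 24, so extend:
204 + 24 = 228;  980 + 228 = 1208;  3514 + 1208 = 4722;  10503 + 4722 = 15225
228 + 24 = 252;  1208 + 252 = 1460;  4722 + 1460 = 6182;  15225 + 6182 = 21407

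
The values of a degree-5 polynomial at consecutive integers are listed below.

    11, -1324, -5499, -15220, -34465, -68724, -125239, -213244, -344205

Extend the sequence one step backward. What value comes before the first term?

180

D1: -1335, -4175, -9721, -19245, -34259, -56515, -88005, -130961
D2: -2840, -5546, -9524, -15014, -22256, -31490, -42956
D3: -2706, -3978, -5490, -7242, -9234, -11466
D4: -1272, -1512, -1752, -1992, -2232
D5: -240, -240, -240, -240
The fifth differences are constant at -240.
Work back: -1272 + 240 = -1032;  -2706 + 1032 = -1674;  -2840 + 1674 = -1166;  -1335 + 1166 = -169;  11 + 169 = 180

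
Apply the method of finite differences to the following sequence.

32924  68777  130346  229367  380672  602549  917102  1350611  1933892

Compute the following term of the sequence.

35853, 61569, 99021, 151305, 221877, 314553, 433509, 583281
25716, 37452, 52284, 70572, 92676, 118956, 149772
11736, 14832, 18288, 22104, 26280, 30816
3096, 3456, 3816, 4176, 4536
360, 360, 360, 360
Constant fifth difference = 360, so extend:
4536 + 360 = 4896;  30816 + 4896 = 35712;  149772 + 35712 = 185484;  583281 + 185484 = 768765;  1933892 + 768765 = 2702657

2702657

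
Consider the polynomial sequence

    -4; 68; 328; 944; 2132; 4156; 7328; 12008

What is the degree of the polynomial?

4

72, 260, 616, 1188, 2024, 3172, 4680
188, 356, 572, 836, 1148, 1508
168, 216, 264, 312, 360
48, 48, 48, 48
The fourth differences are constant, so the polynomial has degree 4.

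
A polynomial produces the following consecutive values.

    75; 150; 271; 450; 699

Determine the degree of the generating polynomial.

3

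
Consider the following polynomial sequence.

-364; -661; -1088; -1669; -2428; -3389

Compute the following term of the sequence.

D1: -297  -427  -581  -759  -961
D2: -130  -154  -178  -202
D3: -24  -24  -24
The third differences are constant (-24).
-202 − 24 = -226;  -961 − 226 = -1187;  -3389 − 1187 = -4576

-4576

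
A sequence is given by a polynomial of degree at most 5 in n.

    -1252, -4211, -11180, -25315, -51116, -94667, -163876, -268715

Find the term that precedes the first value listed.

-251

-2959, -6969, -14135, -25801, -43551, -69209, -104839
-4010, -7166, -11666, -17750, -25658, -35630
-3156, -4500, -6084, -7908, -9972
-1344, -1584, -1824, -2064
-240, -240, -240
The fifth differences are constant at -240.
Work back: -1344 + 240 = -1104;  -3156 + 1104 = -2052;  -4010 + 2052 = -1958;  -2959 + 1958 = -1001;  -1252 + 1001 = -251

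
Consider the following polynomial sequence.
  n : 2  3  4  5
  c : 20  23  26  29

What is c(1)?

17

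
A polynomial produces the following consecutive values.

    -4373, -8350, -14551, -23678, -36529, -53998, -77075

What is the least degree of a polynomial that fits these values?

Δ: -3977, -6201, -9127, -12851, -17469, -23077
Δ²: -2224, -2926, -3724, -4618, -5608
Δ³: -702, -798, -894, -990
Δ⁴: -96, -96, -96
The fourth differences are constant, so the polynomial has degree 4.

4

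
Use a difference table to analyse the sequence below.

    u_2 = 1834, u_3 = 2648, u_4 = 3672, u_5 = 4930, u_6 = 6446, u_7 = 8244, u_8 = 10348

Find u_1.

Δ: 814  1024  1258  1516  1798  2104
Δ²: 210  234  258  282  306
Δ³: 24  24  24  24
The third differences are constant at 24.
Work back: 210 − 24 = 186;  814 − 186 = 628;  1834 − 628 = 1206

1206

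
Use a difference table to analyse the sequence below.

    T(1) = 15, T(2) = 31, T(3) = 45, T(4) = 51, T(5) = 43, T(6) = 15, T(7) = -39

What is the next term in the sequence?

-125

First differences: 16 , 14 , 6 , -8 , -28 , -54
Second differences: -2 , -8 , -14 , -20 , -26
Third differences: -6 , -6 , -6 , -6
Third differences constant at -6.
-26 − 6 = -32;  -54 − 32 = -86;  -39 − 86 = -125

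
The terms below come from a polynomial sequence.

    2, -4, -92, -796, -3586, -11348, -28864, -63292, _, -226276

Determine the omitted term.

Using the first 8 terms:
First differences: -6  -88  -704  -2790  -7762  -17516  -34428
Second differences: -82  -616  -2086  -4972  -9754  -16912
Third differences: -534  -1470  -2886  -4782  -7158
Fourth differences: -936  -1416  -1896  -2376
Fifth differences: -480  -480  -480
Constant fifth difference = -480.
Extend forward: -2376 − 480 = -2856;  -7158 − 2856 = -10014;  -16912 − 10014 = -26926;  -34428 − 26926 = -61354;  -63292 − 61354 = -124646

-124646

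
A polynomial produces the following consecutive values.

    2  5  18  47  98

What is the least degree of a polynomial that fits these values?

3, 13, 29, 51
10, 16, 22
6, 6
The third differences are constant, so the polynomial has degree 3.

3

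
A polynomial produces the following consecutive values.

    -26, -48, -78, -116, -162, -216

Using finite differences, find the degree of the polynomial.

2

D1: -22, -30, -38, -46, -54
D2: -8, -8, -8, -8
The second differences are constant, so the polynomial has degree 2.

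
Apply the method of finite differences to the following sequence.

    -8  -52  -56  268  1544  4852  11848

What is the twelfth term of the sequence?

215548

D1: -44, -4, 324, 1276, 3308, 6996
D2: 40, 328, 952, 2032, 3688
D3: 288, 624, 1080, 1656
D4: 336, 456, 576
D5: 120, 120
Fifth differences constant at 120.
576 + 120 = 696;  1656 + 696 = 2352;  3688 + 2352 = 6040;  6996 + 6040 = 13036;  11848 + 13036 = 24884
696 + 120 = 816;  2352 + 816 = 3168;  6040 + 3168 = 9208;  13036 + 9208 = 22244;  24884 + 22244 = 47128
816 + 120 = 936;  3168 + 936 = 4104;  9208 + 4104 = 13312;  22244 + 13312 = 35556;  47128 + 35556 = 82684
936 + 120 = 1056;  4104 + 1056 = 5160;  13312 + 5160 = 18472;  35556 + 18472 = 54028;  82684 + 54028 = 136712
1056 + 120 = 1176;  5160 + 1176 = 6336;  18472 + 6336 = 24808;  54028 + 24808 = 78836;  136712 + 78836 = 215548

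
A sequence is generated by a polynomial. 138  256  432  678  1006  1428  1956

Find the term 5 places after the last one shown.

6606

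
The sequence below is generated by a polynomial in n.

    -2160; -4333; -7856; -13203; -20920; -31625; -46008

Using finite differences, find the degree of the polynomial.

D1: -2173, -3523, -5347, -7717, -10705, -14383
D2: -1350, -1824, -2370, -2988, -3678
D3: -474, -546, -618, -690
D4: -72, -72, -72
The fourth differences are constant, so the polynomial has degree 4.

4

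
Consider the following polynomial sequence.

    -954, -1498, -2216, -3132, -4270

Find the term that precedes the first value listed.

Δ: -544, -718, -916, -1138
Δ²: -174, -198, -222
Δ³: -24, -24
The third differences are constant at -24.
Work back: -174 + 24 = -150;  -544 + 150 = -394;  -954 + 394 = -560

-560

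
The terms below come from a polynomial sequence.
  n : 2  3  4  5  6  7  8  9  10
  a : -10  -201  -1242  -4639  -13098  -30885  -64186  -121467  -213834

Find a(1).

-3

D1: -191  -1041  -3397  -8459  -17787  -33301  -57281  -92367
D2: -850  -2356  -5062  -9328  -15514  -23980  -35086
D3: -1506  -2706  -4266  -6186  -8466  -11106
D4: -1200  -1560  -1920  -2280  -2640
D5: -360  -360  -360  -360
The fifth differences are constant at -360.
Work back: -1200 + 360 = -840;  -1506 + 840 = -666;  -850 + 666 = -184;  -191 + 184 = -7;  -10 + 7 = -3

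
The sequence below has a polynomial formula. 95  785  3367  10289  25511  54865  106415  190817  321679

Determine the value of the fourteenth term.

2401169

Δ: 690, 2582, 6922, 15222, 29354, 51550, 84402, 130862
Δ²: 1892, 4340, 8300, 14132, 22196, 32852, 46460
Δ³: 2448, 3960, 5832, 8064, 10656, 13608
Δ⁴: 1512, 1872, 2232, 2592, 2952
Δ⁵: 360, 360, 360, 360
Fifth differences constant at 360.
2952 + 360 = 3312;  13608 + 3312 = 16920;  46460 + 16920 = 63380;  130862 + 63380 = 194242;  321679 + 194242 = 515921
3312 + 360 = 3672;  16920 + 3672 = 20592;  63380 + 20592 = 83972;  194242 + 83972 = 278214;  515921 + 278214 = 794135
3672 + 360 = 4032;  20592 + 4032 = 24624;  83972 + 24624 = 108596;  278214 + 108596 = 386810;  794135 + 386810 = 1180945
4032 + 360 = 4392;  24624 + 4392 = 29016;  108596 + 29016 = 137612;  386810 + 137612 = 524422;  1180945 + 524422 = 1705367
4392 + 360 = 4752;  29016 + 4752 = 33768;  137612 + 33768 = 171380;  524422 + 171380 = 695802;  1705367 + 695802 = 2401169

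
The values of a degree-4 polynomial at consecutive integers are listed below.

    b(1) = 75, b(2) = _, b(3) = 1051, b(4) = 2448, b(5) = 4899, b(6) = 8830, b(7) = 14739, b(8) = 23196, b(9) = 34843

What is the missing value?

354

Using the last 7 terms:
Δ: 1397, 2451, 3931, 5909, 8457, 11647
Δ²: 1054, 1480, 1978, 2548, 3190
Δ³: 426, 498, 570, 642
Δ⁴: 72, 72, 72
Constant fourth difference = 72.
Extend backward: 426 − 72 = 354;  1054 − 354 = 700;  1397 − 700 = 697;  1051 − 697 = 354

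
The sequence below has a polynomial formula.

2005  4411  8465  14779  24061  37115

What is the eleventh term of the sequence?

193825

First differences: 2406  4054  6314  9282  13054
Second differences: 1648  2260  2968  3772
Third differences: 612  708  804
Fourth differences: 96  96
Fourth differences constant at 96.
804 + 96 = 900;  3772 + 900 = 4672;  13054 + 4672 = 17726;  37115 + 17726 = 54841
900 + 96 = 996;  4672 + 996 = 5668;  17726 + 5668 = 23394;  54841 + 23394 = 78235
996 + 96 = 1092;  5668 + 1092 = 6760;  23394 + 6760 = 30154;  78235 + 30154 = 108389
1092 + 96 = 1188;  6760 + 1188 = 7948;  30154 + 7948 = 38102;  108389 + 38102 = 146491
1188 + 96 = 1284;  7948 + 1284 = 9232;  38102 + 9232 = 47334;  146491 + 47334 = 193825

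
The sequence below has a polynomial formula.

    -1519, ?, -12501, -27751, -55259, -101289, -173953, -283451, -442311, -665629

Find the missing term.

-4853

Using the last 8 terms:
D1: -15250  -27508  -46030  -72664  -109498  -158860  -223318
D2: -12258  -18522  -26634  -36834  -49362  -64458
D3: -6264  -8112  -10200  -12528  -15096
D4: -1848  -2088  -2328  -2568
D5: -240  -240  -240
Constant fifth difference = -240.
Extend backward: -1848 + 240 = -1608;  -6264 + 1608 = -4656;  -12258 + 4656 = -7602;  -15250 + 7602 = -7648;  -12501 + 7648 = -4853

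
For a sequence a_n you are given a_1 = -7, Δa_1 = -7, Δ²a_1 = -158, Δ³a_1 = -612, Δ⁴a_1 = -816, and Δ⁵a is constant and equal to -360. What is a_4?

Build the table forward from the leading diagonal:
Fifth differences: -360  -360  -360  -360
Fourth differences: -816  -1176  -1536  -1896
Third differences: -612  -1428  -2604  -4140
Second differences: -158  -770  -2198  -4802
First differences: -7  -165  -935  -3133
a: -7  -14  -179  -1114

-1114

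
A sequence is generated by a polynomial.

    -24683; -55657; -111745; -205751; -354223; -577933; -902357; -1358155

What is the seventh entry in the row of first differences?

First differences: -30974, -56088, -94006, -148472, -223710, -324424, -455798
Second differences: -25114, -37918, -54466, -75238, -100714, -131374
Third differences: -12804, -16548, -20772, -25476, -30660
Fourth differences: -3744, -4224, -4704, -5184
Fifth differences: -480, -480, -480

-455798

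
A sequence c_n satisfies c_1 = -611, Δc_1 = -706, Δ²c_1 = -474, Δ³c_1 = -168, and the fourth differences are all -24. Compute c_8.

Build the table forward from the leading diagonal:
D4: -24, -24, -24, -24, -24, -24, -24, -24
D3: -168, -192, -216, -240, -264, -288, -312, -336
D2: -474, -642, -834, -1050, -1290, -1554, -1842, -2154
D1: -706, -1180, -1822, -2656, -3706, -4996, -6550, -8392
c: -611, -1317, -2497, -4319, -6975, -10681, -15677, -22227

-22227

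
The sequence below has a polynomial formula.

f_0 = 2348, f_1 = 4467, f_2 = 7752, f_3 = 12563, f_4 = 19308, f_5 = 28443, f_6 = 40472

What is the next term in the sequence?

2119  3285  4811  6745  9135  12029
1166  1526  1934  2390  2894
360  408  456  504
48  48  48
The fourth differences are constant (48).
504 + 48 = 552;  2894 + 552 = 3446;  12029 + 3446 = 15475;  40472 + 15475 = 55947

55947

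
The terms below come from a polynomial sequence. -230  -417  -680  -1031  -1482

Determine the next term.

-2045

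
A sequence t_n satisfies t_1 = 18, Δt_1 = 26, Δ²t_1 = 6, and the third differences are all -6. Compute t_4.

108

Build the table forward from the leading diagonal:
Third differences: -6  -6  -6  -6
Second differences: 6  0  -6  -12
First differences: 26  32  32  26
t: 18  44  76  108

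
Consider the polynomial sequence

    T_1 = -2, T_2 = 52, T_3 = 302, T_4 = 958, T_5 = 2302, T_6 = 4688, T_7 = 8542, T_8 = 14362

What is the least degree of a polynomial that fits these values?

First differences: 54, 250, 656, 1344, 2386, 3854, 5820
Second differences: 196, 406, 688, 1042, 1468, 1966
Third differences: 210, 282, 354, 426, 498
Fourth differences: 72, 72, 72, 72
The fourth differences are constant, so the polynomial has degree 4.

4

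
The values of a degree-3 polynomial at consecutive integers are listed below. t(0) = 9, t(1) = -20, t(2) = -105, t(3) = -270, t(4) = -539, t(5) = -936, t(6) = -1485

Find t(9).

-4284

First differences: -29  -85  -165  -269  -397  -549
Second differences: -56  -80  -104  -128  -152
Third differences: -24  -24  -24  -24
Third differences constant at -24.
-152 − 24 = -176;  -549 − 176 = -725;  -1485 − 725 = -2210
-176 − 24 = -200;  -725 − 200 = -925;  -2210 − 925 = -3135
-200 − 24 = -224;  -925 − 224 = -1149;  -3135 − 1149 = -4284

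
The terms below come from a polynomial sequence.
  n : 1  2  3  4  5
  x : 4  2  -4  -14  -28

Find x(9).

-124

First differences: -2, -6, -10, -14
Second differences: -4, -4, -4
Second differences constant at -4.
-14 − 4 = -18;  -28 − 18 = -46
-18 − 4 = -22;  -46 − 22 = -68
-22 − 4 = -26;  -68 − 26 = -94
-26 − 4 = -30;  -94 − 30 = -124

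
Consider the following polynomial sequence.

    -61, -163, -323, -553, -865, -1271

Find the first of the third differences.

First differences: -102, -160, -230, -312, -406
Second differences: -58, -70, -82, -94
Third differences: -12, -12, -12

-12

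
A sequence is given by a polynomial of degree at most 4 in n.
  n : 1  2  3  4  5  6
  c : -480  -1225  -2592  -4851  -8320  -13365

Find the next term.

D1: -745, -1367, -2259, -3469, -5045
D2: -622, -892, -1210, -1576
D3: -270, -318, -366
D4: -48, -48
Constant fourth difference = -48, so extend:
-366 − 48 = -414;  -1576 − 414 = -1990;  -5045 − 1990 = -7035;  -13365 − 7035 = -20400

-20400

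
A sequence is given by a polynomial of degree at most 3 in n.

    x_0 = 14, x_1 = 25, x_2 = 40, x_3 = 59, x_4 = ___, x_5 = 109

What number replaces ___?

82

Using the first 4 terms:
D1: 11  15  19
D2: 4  4
Constant second difference = 4.
Extend forward: 19 + 4 = 23;  59 + 23 = 82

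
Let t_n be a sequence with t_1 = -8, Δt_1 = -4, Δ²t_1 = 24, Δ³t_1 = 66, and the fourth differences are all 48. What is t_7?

Build the table forward from the leading diagonal:
Δ⁴: 48  48  48  48  48  48  48
Δ³: 66  114  162  210  258  306  354
Δ²: 24  90  204  366  576  834  1140
Δ: -4  20  110  314  680  1256  2090
t: -8  -12  8  118  432  1112  2368

2368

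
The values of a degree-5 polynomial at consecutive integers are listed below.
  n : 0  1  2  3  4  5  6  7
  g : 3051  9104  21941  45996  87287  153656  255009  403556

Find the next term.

614051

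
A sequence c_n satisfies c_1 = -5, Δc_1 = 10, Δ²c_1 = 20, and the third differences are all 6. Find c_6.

305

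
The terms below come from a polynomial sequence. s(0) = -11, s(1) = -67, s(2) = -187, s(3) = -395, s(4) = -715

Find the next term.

-1171

Δ: -56, -120, -208, -320
Δ²: -64, -88, -112
Δ³: -24, -24
Third differences constant at -24.
-112 − 24 = -136;  -320 − 136 = -456;  -715 − 456 = -1171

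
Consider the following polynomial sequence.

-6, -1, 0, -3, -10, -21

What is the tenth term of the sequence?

-105

First differences: 5  1  -3  -7  -11
Second differences: -4  -4  -4  -4
Constant second difference = -4, so extend:
-11 − 4 = -15;  -21 − 15 = -36
-15 − 4 = -19;  -36 − 19 = -55
-19 − 4 = -23;  -55 − 23 = -78
-23 − 4 = -27;  -78 − 27 = -105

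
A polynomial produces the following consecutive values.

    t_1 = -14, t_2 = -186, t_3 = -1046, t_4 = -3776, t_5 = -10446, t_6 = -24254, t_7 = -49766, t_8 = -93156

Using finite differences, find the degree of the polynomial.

5

-172, -860, -2730, -6670, -13808, -25512, -43390
-688, -1870, -3940, -7138, -11704, -17878
-1182, -2070, -3198, -4566, -6174
-888, -1128, -1368, -1608
-240, -240, -240
The fifth differences are constant, so the polynomial has degree 5.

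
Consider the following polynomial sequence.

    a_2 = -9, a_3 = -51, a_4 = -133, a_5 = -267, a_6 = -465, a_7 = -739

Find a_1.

5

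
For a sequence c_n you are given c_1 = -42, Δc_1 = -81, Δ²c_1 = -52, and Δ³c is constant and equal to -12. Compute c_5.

-726

Build the table forward from the leading diagonal:
D3: -12, -12, -12, -12, -12
D2: -52, -64, -76, -88, -100
D1: -81, -133, -197, -273, -361
c: -42, -123, -256, -453, -726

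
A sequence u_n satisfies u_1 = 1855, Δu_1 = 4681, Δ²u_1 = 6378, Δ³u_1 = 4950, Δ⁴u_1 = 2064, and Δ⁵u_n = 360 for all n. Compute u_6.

149220

Build the table forward from the leading diagonal:
Δ⁵: 360  360  360  360  360  360
Δ⁴: 2064  2424  2784  3144  3504  3864
Δ³: 4950  7014  9438  12222  15366  18870
Δ²: 6378  11328  18342  27780  40002  55368
Δ: 4681  11059  22387  40729  68509  108511
u: 1855  6536  17595  39982  80711  149220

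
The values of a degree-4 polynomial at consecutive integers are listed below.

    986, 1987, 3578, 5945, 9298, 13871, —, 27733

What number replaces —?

19922

Using the first 6 terms:
First differences: 1001, 1591, 2367, 3353, 4573
Second differences: 590, 776, 986, 1220
Third differences: 186, 210, 234
Fourth differences: 24, 24
Constant fourth difference = 24.
Extend forward: 234 + 24 = 258;  1220 + 258 = 1478;  4573 + 1478 = 6051;  13871 + 6051 = 19922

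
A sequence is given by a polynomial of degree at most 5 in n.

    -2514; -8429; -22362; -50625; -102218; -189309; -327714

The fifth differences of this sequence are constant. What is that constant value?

-480

First differences: -5915, -13933, -28263, -51593, -87091, -138405
Second differences: -8018, -14330, -23330, -35498, -51314
Third differences: -6312, -9000, -12168, -15816
Fourth differences: -2688, -3168, -3648
Fifth differences: -480, -480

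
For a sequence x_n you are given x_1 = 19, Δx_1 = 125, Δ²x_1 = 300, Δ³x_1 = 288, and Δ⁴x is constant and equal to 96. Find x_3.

Build the table forward from the leading diagonal:
D4: 96, 96, 96
D3: 288, 384, 480
D2: 300, 588, 972
D1: 125, 425, 1013
x: 19, 144, 569

569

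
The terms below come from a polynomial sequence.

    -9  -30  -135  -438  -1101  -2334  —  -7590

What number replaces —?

-4395

Using the first 6 terms:
First differences: -21, -105, -303, -663, -1233
Second differences: -84, -198, -360, -570
Third differences: -114, -162, -210
Fourth differences: -48, -48
Constant fourth difference = -48.
Extend forward: -210 − 48 = -258;  -570 − 258 = -828;  -1233 − 828 = -2061;  -2334 − 2061 = -4395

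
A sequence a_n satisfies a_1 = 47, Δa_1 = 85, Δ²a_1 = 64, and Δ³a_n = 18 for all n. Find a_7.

1877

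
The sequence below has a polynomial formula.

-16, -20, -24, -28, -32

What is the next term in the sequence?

-36

-4, -4, -4, -4
Constant first difference = -4, so extend:
-32 − 4 = -36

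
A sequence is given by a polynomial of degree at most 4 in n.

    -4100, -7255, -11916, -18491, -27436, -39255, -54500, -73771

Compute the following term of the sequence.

-97716

D1: -3155, -4661, -6575, -8945, -11819, -15245, -19271
D2: -1506, -1914, -2370, -2874, -3426, -4026
D3: -408, -456, -504, -552, -600
D4: -48, -48, -48, -48
Constant fourth difference = -48, so extend:
-600 − 48 = -648;  -4026 − 648 = -4674;  -19271 − 4674 = -23945;  -73771 − 23945 = -97716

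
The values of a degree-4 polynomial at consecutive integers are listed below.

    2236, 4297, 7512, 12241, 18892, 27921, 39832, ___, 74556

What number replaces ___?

Using the first 7 terms:
Δ: 2061  3215  4729  6651  9029  11911
Δ²: 1154  1514  1922  2378  2882
Δ³: 360  408  456  504
Δ⁴: 48  48  48
Constant fourth difference = 48.
Extend forward: 504 + 48 = 552;  2882 + 552 = 3434;  11911 + 3434 = 15345;  39832 + 15345 = 55177

55177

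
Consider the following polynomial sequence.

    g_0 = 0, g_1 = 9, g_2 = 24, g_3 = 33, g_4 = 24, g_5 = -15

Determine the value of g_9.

Δ: 9, 15, 9, -9, -39
Δ²: 6, -6, -18, -30
Δ³: -12, -12, -12
Third differences constant at -12.
-30 − 12 = -42;  -39 − 42 = -81;  -15 − 81 = -96
-42 − 12 = -54;  -81 − 54 = -135;  -96 − 135 = -231
-54 − 12 = -66;  -135 − 66 = -201;  -231 − 201 = -432
-66 − 12 = -78;  -201 − 78 = -279;  -432 − 279 = -711

-711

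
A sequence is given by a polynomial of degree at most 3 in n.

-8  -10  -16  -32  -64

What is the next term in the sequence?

D1: -2  -6  -16  -32
D2: -4  -10  -16
D3: -6  -6
Third differences constant at -6.
-16 − 6 = -22;  -32 − 22 = -54;  -64 − 54 = -118

-118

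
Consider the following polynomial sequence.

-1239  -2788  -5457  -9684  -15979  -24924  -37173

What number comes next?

First differences: -1549 , -2669 , -4227 , -6295 , -8945 , -12249
Second differences: -1120 , -1558 , -2068 , -2650 , -3304
Third differences: -438 , -510 , -582 , -654
Fourth differences: -72 , -72 , -72
Fourth differences constant at -72.
-654 − 72 = -726;  -3304 − 726 = -4030;  -12249 − 4030 = -16279;  -37173 − 16279 = -53452

-53452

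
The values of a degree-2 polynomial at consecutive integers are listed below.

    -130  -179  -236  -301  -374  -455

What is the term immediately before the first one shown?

-89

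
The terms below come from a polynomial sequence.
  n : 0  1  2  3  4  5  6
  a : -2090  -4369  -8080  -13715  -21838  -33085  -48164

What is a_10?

First differences: -2279  -3711  -5635  -8123  -11247  -15079
Second differences: -1432  -1924  -2488  -3124  -3832
Third differences: -492  -564  -636  -708
Fourth differences: -72  -72  -72
Constant fourth difference = -72, so extend:
-708 − 72 = -780;  -3832 − 780 = -4612;  -15079 − 4612 = -19691;  -48164 − 19691 = -67855
-780 − 72 = -852;  -4612 − 852 = -5464;  -19691 − 5464 = -25155;  -67855 − 25155 = -93010
-852 − 72 = -924;  -5464 − 924 = -6388;  -25155 − 6388 = -31543;  -93010 − 31543 = -124553
-924 − 72 = -996;  -6388 − 996 = -7384;  -31543 − 7384 = -38927;  -124553 − 38927 = -163480

-163480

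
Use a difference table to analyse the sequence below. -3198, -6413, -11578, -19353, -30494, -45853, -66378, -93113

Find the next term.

First differences: -3215, -5165, -7775, -11141, -15359, -20525, -26735
Second differences: -1950, -2610, -3366, -4218, -5166, -6210
Third differences: -660, -756, -852, -948, -1044
Fourth differences: -96, -96, -96, -96
Constant fourth difference = -96, so extend:
-1044 − 96 = -1140;  -6210 − 1140 = -7350;  -26735 − 7350 = -34085;  -93113 − 34085 = -127198

-127198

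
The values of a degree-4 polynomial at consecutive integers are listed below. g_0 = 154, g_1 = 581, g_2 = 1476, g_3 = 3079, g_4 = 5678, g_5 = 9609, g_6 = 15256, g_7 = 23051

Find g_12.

112726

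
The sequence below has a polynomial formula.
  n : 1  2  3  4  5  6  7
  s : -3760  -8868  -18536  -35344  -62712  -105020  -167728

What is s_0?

-1352

D1: -5108, -9668, -16808, -27368, -42308, -62708
D2: -4560, -7140, -10560, -14940, -20400
D3: -2580, -3420, -4380, -5460
D4: -840, -960, -1080
D5: -120, -120
The fifth differences are constant at -120.
Work back: -840 + 120 = -720;  -2580 + 720 = -1860;  -4560 + 1860 = -2700;  -5108 + 2700 = -2408;  -3760 + 2408 = -1352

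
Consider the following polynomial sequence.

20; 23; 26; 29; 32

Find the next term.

35

Δ: 3, 3, 3, 3
First differences constant at 3.
32 + 3 = 35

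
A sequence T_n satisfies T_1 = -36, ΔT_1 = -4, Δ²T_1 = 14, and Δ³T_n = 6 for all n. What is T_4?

Build the table forward from the leading diagonal:
D3: 6, 6, 6, 6
D2: 14, 20, 26, 32
D1: -4, 10, 30, 56
T: -36, -40, -30, 0

0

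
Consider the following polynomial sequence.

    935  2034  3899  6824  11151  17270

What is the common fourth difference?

Δ: 1099, 1865, 2925, 4327, 6119
Δ²: 766, 1060, 1402, 1792
Δ³: 294, 342, 390
Δ⁴: 48, 48

48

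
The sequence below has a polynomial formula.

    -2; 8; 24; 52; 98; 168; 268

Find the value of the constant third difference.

6

Δ: 10, 16, 28, 46, 70, 100
Δ²: 6, 12, 18, 24, 30
Δ³: 6, 6, 6, 6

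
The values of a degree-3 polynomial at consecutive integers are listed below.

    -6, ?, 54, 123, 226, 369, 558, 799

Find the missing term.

Using the last 6 terms:
69  103  143  189  241
34  40  46  52
6  6  6
Constant third difference = 6.
Extend backward: 34 − 6 = 28;  69 − 28 = 41;  54 − 41 = 13

13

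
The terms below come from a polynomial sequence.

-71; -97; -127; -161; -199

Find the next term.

-241

Δ: -26 , -30 , -34 , -38
Δ²: -4 , -4 , -4
The second differences are constant (-4).
-38 − 4 = -42;  -199 − 42 = -241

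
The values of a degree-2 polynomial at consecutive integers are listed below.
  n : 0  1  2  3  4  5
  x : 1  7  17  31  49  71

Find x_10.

Δ: 6, 10, 14, 18, 22
Δ²: 4, 4, 4, 4
Constant second difference = 4, so extend:
22 + 4 = 26;  71 + 26 = 97
26 + 4 = 30;  97 + 30 = 127
30 + 4 = 34;  127 + 34 = 161
34 + 4 = 38;  161 + 38 = 199
38 + 4 = 42;  199 + 42 = 241

241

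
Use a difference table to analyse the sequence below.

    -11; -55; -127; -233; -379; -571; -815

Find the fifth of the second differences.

-52

Δ: -44, -72, -106, -146, -192, -244
Δ²: -28, -34, -40, -46, -52
Δ³: -6, -6, -6, -6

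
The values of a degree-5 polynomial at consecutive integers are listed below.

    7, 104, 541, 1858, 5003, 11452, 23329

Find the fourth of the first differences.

First differences: 97, 437, 1317, 3145, 6449, 11877
Second differences: 340, 880, 1828, 3304, 5428
Third differences: 540, 948, 1476, 2124
Fourth differences: 408, 528, 648
Fifth differences: 120, 120

3145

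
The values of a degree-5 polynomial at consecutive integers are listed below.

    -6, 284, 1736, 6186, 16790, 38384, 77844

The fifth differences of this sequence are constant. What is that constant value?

D1: 290, 1452, 4450, 10604, 21594, 39460
D2: 1162, 2998, 6154, 10990, 17866
D3: 1836, 3156, 4836, 6876
D4: 1320, 1680, 2040
D5: 360, 360

360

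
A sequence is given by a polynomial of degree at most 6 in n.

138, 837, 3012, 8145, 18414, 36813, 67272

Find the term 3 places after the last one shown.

699, 2175, 5133, 10269, 18399, 30459
1476, 2958, 5136, 8130, 12060
1482, 2178, 2994, 3930
696, 816, 936
120, 120
Constant fifth difference = 120, so extend:
936 + 120 = 1056;  3930 + 1056 = 4986;  12060 + 4986 = 17046;  30459 + 17046 = 47505;  67272 + 47505 = 114777
1056 + 120 = 1176;  4986 + 1176 = 6162;  17046 + 6162 = 23208;  47505 + 23208 = 70713;  114777 + 70713 = 185490
1176 + 120 = 1296;  6162 + 1296 = 7458;  23208 + 7458 = 30666;  70713 + 30666 = 101379;  185490 + 101379 = 286869

286869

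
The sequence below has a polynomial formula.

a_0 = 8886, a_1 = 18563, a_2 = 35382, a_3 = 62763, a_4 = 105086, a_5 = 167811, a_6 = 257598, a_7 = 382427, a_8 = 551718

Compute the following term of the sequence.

First differences: 9677  16819  27381  42323  62725  89787  124829  169291
Second differences: 7142  10562  14942  20402  27062  35042  44462
Third differences: 3420  4380  5460  6660  7980  9420
Fourth differences: 960  1080  1200  1320  1440
Fifth differences: 120  120  120  120
Constant fifth difference = 120, so extend:
1440 + 120 = 1560;  9420 + 1560 = 10980;  44462 + 10980 = 55442;  169291 + 55442 = 224733;  551718 + 224733 = 776451

776451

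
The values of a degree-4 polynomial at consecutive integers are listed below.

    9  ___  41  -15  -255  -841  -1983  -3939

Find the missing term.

27

Using the last 6 terms:
First differences: -56, -240, -586, -1142, -1956
Second differences: -184, -346, -556, -814
Third differences: -162, -210, -258
Fourth differences: -48, -48
Constant fourth difference = -48.
Extend backward: -162 + 48 = -114;  -184 + 114 = -70;  -56 + 70 = 14;  41 − 14 = 27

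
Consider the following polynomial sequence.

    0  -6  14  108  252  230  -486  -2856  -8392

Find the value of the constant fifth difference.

D1: -6, 20, 94, 144, -22, -716, -2370, -5536
D2: 26, 74, 50, -166, -694, -1654, -3166
D3: 48, -24, -216, -528, -960, -1512
D4: -72, -192, -312, -432, -552
D5: -120, -120, -120, -120

-120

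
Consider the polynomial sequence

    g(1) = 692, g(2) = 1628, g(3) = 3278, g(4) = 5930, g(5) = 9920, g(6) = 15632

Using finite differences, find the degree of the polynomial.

4

D1: 936, 1650, 2652, 3990, 5712
D2: 714, 1002, 1338, 1722
D3: 288, 336, 384
D4: 48, 48
The fourth differences are constant, so the polynomial has degree 4.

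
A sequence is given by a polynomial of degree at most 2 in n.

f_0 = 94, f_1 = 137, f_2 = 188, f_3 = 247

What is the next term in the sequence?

314

Δ: 43  51  59
Δ²: 8  8
The second differences are constant (8).
59 + 8 = 67;  247 + 67 = 314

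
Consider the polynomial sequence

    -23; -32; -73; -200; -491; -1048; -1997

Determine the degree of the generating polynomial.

-9, -41, -127, -291, -557, -949
-32, -86, -164, -266, -392
-54, -78, -102, -126
-24, -24, -24
The fourth differences are constant, so the polynomial has degree 4.

4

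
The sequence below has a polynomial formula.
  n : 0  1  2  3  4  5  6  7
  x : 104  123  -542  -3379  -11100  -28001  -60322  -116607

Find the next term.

-208064

D1: 19, -665, -2837, -7721, -16901, -32321, -56285
D2: -684, -2172, -4884, -9180, -15420, -23964
D3: -1488, -2712, -4296, -6240, -8544
D4: -1224, -1584, -1944, -2304
D5: -360, -360, -360
The fifth differences are constant (-360).
-2304 − 360 = -2664;  -8544 − 2664 = -11208;  -23964 − 11208 = -35172;  -56285 − 35172 = -91457;  -116607 − 91457 = -208064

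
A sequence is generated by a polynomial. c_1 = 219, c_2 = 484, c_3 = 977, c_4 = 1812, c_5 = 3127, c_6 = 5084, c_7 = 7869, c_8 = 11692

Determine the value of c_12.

42404

265, 493, 835, 1315, 1957, 2785, 3823
228, 342, 480, 642, 828, 1038
114, 138, 162, 186, 210
24, 24, 24, 24
The fourth differences are constant (24).
210 + 24 = 234;  1038 + 234 = 1272;  3823 + 1272 = 5095;  11692 + 5095 = 16787
234 + 24 = 258;  1272 + 258 = 1530;  5095 + 1530 = 6625;  16787 + 6625 = 23412
258 + 24 = 282;  1530 + 282 = 1812;  6625 + 1812 = 8437;  23412 + 8437 = 31849
282 + 24 = 306;  1812 + 306 = 2118;  8437 + 2118 = 10555;  31849 + 10555 = 42404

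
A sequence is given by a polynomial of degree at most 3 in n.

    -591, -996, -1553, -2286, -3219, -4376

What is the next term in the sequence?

-405, -557, -733, -933, -1157
-152, -176, -200, -224
-24, -24, -24
The third differences are constant (-24).
-224 − 24 = -248;  -1157 − 248 = -1405;  -4376 − 1405 = -5781

-5781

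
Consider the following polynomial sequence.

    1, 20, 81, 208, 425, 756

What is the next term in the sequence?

19, 61, 127, 217, 331
42, 66, 90, 114
24, 24, 24
Constant third difference = 24, so extend:
114 + 24 = 138;  331 + 138 = 469;  756 + 469 = 1225

1225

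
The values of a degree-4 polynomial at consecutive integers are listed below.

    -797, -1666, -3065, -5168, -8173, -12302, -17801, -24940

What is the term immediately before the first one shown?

-869  -1399  -2103  -3005  -4129  -5499  -7139
-530  -704  -902  -1124  -1370  -1640
-174  -198  -222  -246  -270
-24  -24  -24  -24
The fourth differences are constant at -24.
Work back: -174 + 24 = -150;  -530 + 150 = -380;  -869 + 380 = -489;  -797 + 489 = -308

-308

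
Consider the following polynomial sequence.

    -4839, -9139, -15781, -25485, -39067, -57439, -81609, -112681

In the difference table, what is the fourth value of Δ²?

-4790

Δ: -4300, -6642, -9704, -13582, -18372, -24170, -31072
Δ²: -2342, -3062, -3878, -4790, -5798, -6902
Δ³: -720, -816, -912, -1008, -1104
Δ⁴: -96, -96, -96, -96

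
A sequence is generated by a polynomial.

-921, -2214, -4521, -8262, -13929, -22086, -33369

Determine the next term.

-1293, -2307, -3741, -5667, -8157, -11283
-1014, -1434, -1926, -2490, -3126
-420, -492, -564, -636
-72, -72, -72
Constant fourth difference = -72, so extend:
-636 − 72 = -708;  -3126 − 708 = -3834;  -11283 − 3834 = -15117;  -33369 − 15117 = -48486

-48486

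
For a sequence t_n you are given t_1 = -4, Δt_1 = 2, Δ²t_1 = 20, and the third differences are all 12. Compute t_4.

74

Build the table forward from the leading diagonal:
Δ³: 12, 12, 12, 12
Δ²: 20, 32, 44, 56
Δ: 2, 22, 54, 98
t: -4, -2, 20, 74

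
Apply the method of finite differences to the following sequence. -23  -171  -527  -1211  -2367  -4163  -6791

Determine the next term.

First differences: -148 , -356 , -684 , -1156 , -1796 , -2628
Second differences: -208 , -328 , -472 , -640 , -832
Third differences: -120 , -144 , -168 , -192
Fourth differences: -24 , -24 , -24
The fourth differences are constant (-24).
-192 − 24 = -216;  -832 − 216 = -1048;  -2628 − 1048 = -3676;  -6791 − 3676 = -10467

-10467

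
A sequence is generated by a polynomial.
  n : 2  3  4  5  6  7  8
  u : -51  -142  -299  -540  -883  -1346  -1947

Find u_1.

-8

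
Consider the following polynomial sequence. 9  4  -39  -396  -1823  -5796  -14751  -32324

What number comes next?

-63591

-5, -43, -357, -1427, -3973, -8955, -17573
-38, -314, -1070, -2546, -4982, -8618
-276, -756, -1476, -2436, -3636
-480, -720, -960, -1200
-240, -240, -240
Constant fifth difference = -240, so extend:
-1200 − 240 = -1440;  -3636 − 1440 = -5076;  -8618 − 5076 = -13694;  -17573 − 13694 = -31267;  -32324 − 31267 = -63591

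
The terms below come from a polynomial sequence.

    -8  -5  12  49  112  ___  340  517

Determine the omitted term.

Using the first 5 terms:
3, 17, 37, 63
14, 20, 26
6, 6
Constant third difference = 6.
Extend forward: 26 + 6 = 32;  63 + 32 = 95;  112 + 95 = 207

207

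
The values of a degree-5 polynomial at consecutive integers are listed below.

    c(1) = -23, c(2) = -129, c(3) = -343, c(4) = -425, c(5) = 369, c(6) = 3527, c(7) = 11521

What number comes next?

28047

D1: -106 , -214 , -82 , 794 , 3158 , 7994
D2: -108 , 132 , 876 , 2364 , 4836
D3: 240 , 744 , 1488 , 2472
D4: 504 , 744 , 984
D5: 240 , 240
The fifth differences are constant (240).
984 + 240 = 1224;  2472 + 1224 = 3696;  4836 + 3696 = 8532;  7994 + 8532 = 16526;  11521 + 16526 = 28047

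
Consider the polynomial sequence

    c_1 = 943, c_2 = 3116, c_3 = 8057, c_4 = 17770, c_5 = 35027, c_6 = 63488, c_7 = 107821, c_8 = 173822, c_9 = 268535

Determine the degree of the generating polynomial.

First differences: 2173, 4941, 9713, 17257, 28461, 44333, 66001, 94713
Second differences: 2768, 4772, 7544, 11204, 15872, 21668, 28712
Third differences: 2004, 2772, 3660, 4668, 5796, 7044
Fourth differences: 768, 888, 1008, 1128, 1248
Fifth differences: 120, 120, 120, 120
The fifth differences are constant, so the polynomial has degree 5.

5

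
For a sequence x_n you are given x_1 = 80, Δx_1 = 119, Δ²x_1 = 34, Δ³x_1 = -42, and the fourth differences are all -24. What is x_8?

Build the table forward from the leading diagonal:
Fourth differences: -24  -24  -24  -24  -24  -24  -24  -24
Third differences: -42  -66  -90  -114  -138  -162  -186  -210
Second differences: 34  -8  -74  -164  -278  -416  -578  -764
First differences: 119  153  145  71  -93  -371  -787  -1365
x: 80  199  352  497  568  475  104  -683

-683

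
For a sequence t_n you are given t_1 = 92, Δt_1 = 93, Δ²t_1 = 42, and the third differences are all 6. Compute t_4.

503

Build the table forward from the leading diagonal:
Δ³: 6  6  6  6
Δ²: 42  48  54  60
Δ: 93  135  183  237
t: 92  185  320  503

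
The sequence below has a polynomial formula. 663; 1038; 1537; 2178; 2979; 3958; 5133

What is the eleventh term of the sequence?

375 , 499 , 641 , 801 , 979 , 1175
124 , 142 , 160 , 178 , 196
18 , 18 , 18 , 18
Constant third difference = 18, so extend:
196 + 18 = 214;  1175 + 214 = 1389;  5133 + 1389 = 6522
214 + 18 = 232;  1389 + 232 = 1621;  6522 + 1621 = 8143
232 + 18 = 250;  1621 + 250 = 1871;  8143 + 1871 = 10014
250 + 18 = 268;  1871 + 268 = 2139;  10014 + 2139 = 12153

12153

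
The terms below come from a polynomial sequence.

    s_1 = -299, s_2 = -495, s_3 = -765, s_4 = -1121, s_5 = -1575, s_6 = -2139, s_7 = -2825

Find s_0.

First differences: -196  -270  -356  -454  -564  -686
Second differences: -74  -86  -98  -110  -122
Third differences: -12  -12  -12  -12
The third differences are constant at -12.
Work back: -74 + 12 = -62;  -196 + 62 = -134;  -299 + 134 = -165

-165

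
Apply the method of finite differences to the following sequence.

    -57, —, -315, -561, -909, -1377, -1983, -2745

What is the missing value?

-153

Using the last 6 terms:
First differences: -246, -348, -468, -606, -762
Second differences: -102, -120, -138, -156
Third differences: -18, -18, -18
Constant third difference = -18.
Extend backward: -102 + 18 = -84;  -246 + 84 = -162;  -315 + 162 = -153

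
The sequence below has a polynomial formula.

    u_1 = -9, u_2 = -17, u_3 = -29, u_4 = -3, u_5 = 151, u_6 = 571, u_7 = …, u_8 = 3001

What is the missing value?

1443

Using the first 6 terms:
D1: -8  -12  26  154  420
D2: -4  38  128  266
D3: 42  90  138
D4: 48  48
Constant fourth difference = 48.
Extend forward: 138 + 48 = 186;  266 + 186 = 452;  420 + 452 = 872;  571 + 872 = 1443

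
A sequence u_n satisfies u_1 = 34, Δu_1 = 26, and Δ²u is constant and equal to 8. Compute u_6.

Build the table forward from the leading diagonal:
D2: 8  8  8  8  8  8
D1: 26  34  42  50  58  66
u: 34  60  94  136  186  244

244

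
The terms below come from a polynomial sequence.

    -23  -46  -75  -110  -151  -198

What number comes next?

-251

First differences: -23, -29, -35, -41, -47
Second differences: -6, -6, -6, -6
Second differences constant at -6.
-47 − 6 = -53;  -198 − 53 = -251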